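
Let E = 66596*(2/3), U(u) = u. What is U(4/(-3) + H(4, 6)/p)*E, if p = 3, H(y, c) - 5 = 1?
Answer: 266384/9 ≈ 29598.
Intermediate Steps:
H(y, c) = 6 (H(y, c) = 5 + 1 = 6)
E = 133192/3 (E = 66596*(2*(1/3)) = 66596*(2/3) = 133192/3 ≈ 44397.)
U(4/(-3) + H(4, 6)/p)*E = (4/(-3) + 6/3)*(133192/3) = (4*(-1/3) + 6*(1/3))*(133192/3) = (-4/3 + 2)*(133192/3) = (2/3)*(133192/3) = 266384/9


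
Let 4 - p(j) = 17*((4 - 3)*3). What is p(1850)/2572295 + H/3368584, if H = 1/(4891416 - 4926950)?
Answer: -5625867973527/307901817920469520 ≈ -1.8272e-5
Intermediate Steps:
H = -1/35534 (H = 1/(-35534) = -1/35534 ≈ -2.8142e-5)
p(j) = -47 (p(j) = 4 - 17*(4 - 3)*3 = 4 - 17*1*3 = 4 - 17*3 = 4 - 1*51 = 4 - 51 = -47)
p(1850)/2572295 + H/3368584 = -47/2572295 - 1/35534/3368584 = -47*1/2572295 - 1/35534*1/3368584 = -47/2572295 - 1/119699263856 = -5625867973527/307901817920469520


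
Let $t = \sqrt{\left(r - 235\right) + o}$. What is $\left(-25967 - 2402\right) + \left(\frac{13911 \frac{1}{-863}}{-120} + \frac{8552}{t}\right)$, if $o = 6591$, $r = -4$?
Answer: $- \frac{979293243}{34520} + \frac{2138 \sqrt{397}}{397} \approx -28262.0$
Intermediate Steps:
$t = 4 \sqrt{397}$ ($t = \sqrt{\left(-4 - 235\right) + 6591} = \sqrt{-239 + 6591} = \sqrt{6352} = 4 \sqrt{397} \approx 79.699$)
$\left(-25967 - 2402\right) + \left(\frac{13911 \frac{1}{-863}}{-120} + \frac{8552}{t}\right) = \left(-25967 - 2402\right) + \left(\frac{13911 \frac{1}{-863}}{-120} + \frac{8552}{4 \sqrt{397}}\right) = -28369 + \left(13911 \left(- \frac{1}{863}\right) \left(- \frac{1}{120}\right) + 8552 \frac{\sqrt{397}}{1588}\right) = -28369 - \left(- \frac{4637}{34520} - \frac{2138 \sqrt{397}}{397}\right) = -28369 + \left(\frac{4637}{34520} + \frac{2138 \sqrt{397}}{397}\right) = - \frac{979293243}{34520} + \frac{2138 \sqrt{397}}{397}$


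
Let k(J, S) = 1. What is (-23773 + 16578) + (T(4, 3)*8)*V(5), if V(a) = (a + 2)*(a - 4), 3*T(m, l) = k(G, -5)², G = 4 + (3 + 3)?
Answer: -21529/3 ≈ -7176.3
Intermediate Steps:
G = 10 (G = 4 + 6 = 10)
T(m, l) = ⅓ (T(m, l) = (⅓)*1² = (⅓)*1 = ⅓)
V(a) = (-4 + a)*(2 + a) (V(a) = (2 + a)*(-4 + a) = (-4 + a)*(2 + a))
(-23773 + 16578) + (T(4, 3)*8)*V(5) = (-23773 + 16578) + ((⅓)*8)*(-8 + 5² - 2*5) = -7195 + 8*(-8 + 25 - 10)/3 = -7195 + (8/3)*7 = -7195 + 56/3 = -21529/3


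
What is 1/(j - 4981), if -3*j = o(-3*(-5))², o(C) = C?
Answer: -1/5056 ≈ -0.00019778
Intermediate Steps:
j = -75 (j = -(-3*(-5))²/3 = -⅓*15² = -⅓*225 = -75)
1/(j - 4981) = 1/(-75 - 4981) = 1/(-5056) = -1/5056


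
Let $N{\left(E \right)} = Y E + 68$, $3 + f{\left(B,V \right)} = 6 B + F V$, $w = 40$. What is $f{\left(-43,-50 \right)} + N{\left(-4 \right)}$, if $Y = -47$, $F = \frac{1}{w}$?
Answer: $- \frac{25}{4} \approx -6.25$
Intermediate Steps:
$F = \frac{1}{40} \approx 0.025$
$f{\left(B,V \right)} = -3 + 6 B + \frac{V}{40}$ ($f{\left(B,V \right)} = -3 + \left(6 B + \frac{V}{40}\right) = -3 + 6 B + \frac{V}{40}$)
$N{\left(E \right)} = 68 - 47 E$ ($N{\left(E \right)} = - 47 E + 68 = 68 - 47 E$)
$f{\left(-43,-50 \right)} + N{\left(-4 \right)} = \left(-3 + 6 \left(-43\right) + \frac{1}{40} \left(-50\right)\right) + \left(68 - -188\right) = \left(-3 - 258 - \frac{5}{4}\right) + \left(68 + 188\right) = - \frac{1049}{4} + 256 = - \frac{25}{4}$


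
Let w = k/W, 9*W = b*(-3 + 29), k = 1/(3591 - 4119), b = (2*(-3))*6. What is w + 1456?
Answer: 79951873/54912 ≈ 1456.0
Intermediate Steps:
b = -36 (b = -6*6 = -36)
k = -1/528 (k = 1/(-528) = -1/528 ≈ -0.0018939)
W = -104 (W = (-36*(-3 + 29))/9 = (-36*26)/9 = (⅑)*(-936) = -104)
w = 1/54912 (w = -1/528/(-104) = -1/528*(-1/104) = 1/54912 ≈ 1.8211e-5)
w + 1456 = 1/54912 + 1456 = 79951873/54912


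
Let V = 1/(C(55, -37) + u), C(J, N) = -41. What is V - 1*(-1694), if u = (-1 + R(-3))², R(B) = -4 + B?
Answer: 38963/23 ≈ 1694.0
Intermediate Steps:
u = 64 (u = (-1 + (-4 - 3))² = (-1 - 7)² = (-8)² = 64)
V = 1/23 (V = 1/(-41 + 64) = 1/23 ≈ 0.043478)
V - 1*(-1694) = 1/23 - 1*(-1694) = 1/23 + 1694 = 38963/23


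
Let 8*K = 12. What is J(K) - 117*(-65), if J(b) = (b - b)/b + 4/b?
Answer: 22823/3 ≈ 7607.7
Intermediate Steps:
K = 3/2 (K = (1/8)*12 = 3/2 ≈ 1.5000)
J(b) = 4/b (J(b) = 0/b + 4/b = 0 + 4/b = 4/b)
J(K) - 117*(-65) = 4/(3/2) - 117*(-65) = 4*(2/3) + 7605 = 8/3 + 7605 = 22823/3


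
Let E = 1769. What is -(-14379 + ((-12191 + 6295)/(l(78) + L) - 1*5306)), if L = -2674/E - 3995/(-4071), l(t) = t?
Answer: 11024840690459/557906023 ≈ 19761.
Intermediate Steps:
L = -3818699/7201599 (L = -2674/1769 - 3995/(-4071) = -2674*1/1769 - 3995*(-1/4071) = -2674/1769 + 3995/4071 = -3818699/7201599 ≈ -0.53026)
-(-14379 + ((-12191 + 6295)/(l(78) + L) - 1*5306)) = -(-14379 + ((-12191 + 6295)/(78 - 3818699/7201599) - 1*5306)) = -(-14379 + (-5896/557906023/7201599 - 5306)) = -(-14379 + (-5896*7201599/557906023 - 5306)) = -(-14379 + (-42460627704/557906023 - 5306)) = -(-14379 - 3002709985742/557906023) = -1*(-11024840690459/557906023) = 11024840690459/557906023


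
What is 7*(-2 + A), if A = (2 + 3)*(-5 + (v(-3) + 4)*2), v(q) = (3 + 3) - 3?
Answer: 301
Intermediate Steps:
v(q) = 3 (v(q) = 6 - 3 = 3)
A = 45 (A = (2 + 3)*(-5 + (3 + 4)*2) = 5*(-5 + 7*2) = 5*(-5 + 14) = 5*9 = 45)
7*(-2 + A) = 7*(-2 + 45) = 7*43 = 301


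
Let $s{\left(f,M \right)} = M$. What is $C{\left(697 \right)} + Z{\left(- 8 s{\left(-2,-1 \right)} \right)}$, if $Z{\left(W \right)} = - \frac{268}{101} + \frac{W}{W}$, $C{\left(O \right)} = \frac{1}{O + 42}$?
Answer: $- \frac{123312}{74639} \approx -1.6521$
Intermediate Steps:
$C{\left(O \right)} = \frac{1}{42 + O}$
$Z{\left(W \right)} = - \frac{167}{101}$ ($Z{\left(W \right)} = \left(-268\right) \frac{1}{101} + 1 = - \frac{268}{101} + 1 = - \frac{167}{101}$)
$C{\left(697 \right)} + Z{\left(- 8 s{\left(-2,-1 \right)} \right)} = \frac{1}{42 + 697} - \frac{167}{101} = \frac{1}{739} - \frac{167}{101} = - \frac{123312}{74639}$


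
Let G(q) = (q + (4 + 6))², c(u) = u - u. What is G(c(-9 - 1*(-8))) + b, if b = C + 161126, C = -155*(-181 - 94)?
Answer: 203851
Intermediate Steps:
c(u) = 0
C = 42625 (C = -155*(-275) = 42625)
b = 203751 (b = 42625 + 161126 = 203751)
G(q) = (10 + q)² (G(q) = (q + 10)² = (10 + q)²)
G(c(-9 - 1*(-8))) + b = (10 + 0)² + 203751 = 10² + 203751 = 100 + 203751 = 203851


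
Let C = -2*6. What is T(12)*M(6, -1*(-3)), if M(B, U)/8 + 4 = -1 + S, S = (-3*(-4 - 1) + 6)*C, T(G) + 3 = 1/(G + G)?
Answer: 18247/3 ≈ 6082.3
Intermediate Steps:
T(G) = -3 + 1/(2*G) (T(G) = -3 + 1/(G + G) = -3 + 1/(2*G))
C = -12
S = -252 (S = (-3*(-4 - 1) + 6)*(-12) = (-3*(-5) + 6)*(-12) = (15 + 6)*(-12) = 21*(-12) = -252)
M(B, U) = -2056 (M(B, U) = -32 + 8*(-1 - 252) = -32 + 8*(-253) = -32 - 2024 = -2056)
T(12)*M(6, -1*(-3)) = (-3 + (½)/12)*(-2056) = (-3 + (½)*(1/12))*(-2056) = (-3 + 1/24)*(-2056) = -71/24*(-2056) = 18247/3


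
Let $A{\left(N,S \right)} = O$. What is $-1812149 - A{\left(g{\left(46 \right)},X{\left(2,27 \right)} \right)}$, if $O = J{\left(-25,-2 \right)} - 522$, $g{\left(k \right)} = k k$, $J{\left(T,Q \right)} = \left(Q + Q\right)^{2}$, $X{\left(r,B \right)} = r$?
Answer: $-1811643$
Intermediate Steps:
$J{\left(T,Q \right)} = 4 Q^{2}$ ($J{\left(T,Q \right)} = \left(2 Q\right)^{2} = 4 Q^{2}$)
$g{\left(k \right)} = k^{2}$
$O = -506$ ($O = 4 \left(-2\right)^{2} - 522 = 4 \cdot 4 - 522 = 16 - 522 = -506$)
$A{\left(N,S \right)} = -506$
$-1812149 - A{\left(g{\left(46 \right)},X{\left(2,27 \right)} \right)} = -1812149 - -506 = -1812149 + 506 = -1811643$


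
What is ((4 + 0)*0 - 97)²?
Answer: 9409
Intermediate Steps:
((4 + 0)*0 - 97)² = (4*0 - 97)² = (0 - 97)² = (-97)² = 9409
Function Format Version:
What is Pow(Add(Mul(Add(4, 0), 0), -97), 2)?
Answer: 9409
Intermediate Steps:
Pow(Add(Mul(Add(4, 0), 0), -97), 2) = Pow(Add(Mul(4, 0), -97), 2) = Pow(Add(0, -97), 2) = Pow(-97, 2) = 9409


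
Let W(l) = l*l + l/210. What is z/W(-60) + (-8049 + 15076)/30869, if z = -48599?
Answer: -10324351371/777837062 ≈ -13.273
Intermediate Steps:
W(l) = l**2 + l/210 (W(l) = l**2 + l*(1/210) = l**2 + l/210)
z/W(-60) + (-8049 + 15076)/30869 = -48599*(-1/(60*(1/210 - 60))) + (-8049 + 15076)/30869 = -48599/((-60*(-12599/210))) + 7027*(1/30869) = -48599/25198/7 + 7027/30869 = -48599*7/25198 + 7027/30869 = -340193/25198 + 7027/30869 = -10324351371/777837062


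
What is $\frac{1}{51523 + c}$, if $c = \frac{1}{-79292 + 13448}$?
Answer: $\frac{65844}{3392480411} \approx 1.9409 \cdot 10^{-5}$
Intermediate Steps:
$c = - \frac{1}{65844}$ ($c = \frac{1}{-65844} = - \frac{1}{65844} \approx -1.5187 \cdot 10^{-5}$)
$\frac{1}{51523 + c} = \frac{1}{51523 - \frac{1}{65844}} = \frac{1}{\frac{3392480411}{65844}} = \frac{65844}{3392480411}$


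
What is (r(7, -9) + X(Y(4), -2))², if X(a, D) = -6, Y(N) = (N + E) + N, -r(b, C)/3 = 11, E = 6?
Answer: 1521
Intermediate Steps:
r(b, C) = -33 (r(b, C) = -3*11 = -33)
Y(N) = 6 + 2*N (Y(N) = (N + 6) + N = (6 + N) + N = 6 + 2*N)
(r(7, -9) + X(Y(4), -2))² = (-33 - 6)² = (-39)² = 1521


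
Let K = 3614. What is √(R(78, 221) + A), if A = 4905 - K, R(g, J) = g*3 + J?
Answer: 3*√194 ≈ 41.785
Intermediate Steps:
R(g, J) = J + 3*g (R(g, J) = 3*g + J = J + 3*g)
A = 1291 (A = 4905 - 1*3614 = 4905 - 3614 = 1291)
√(R(78, 221) + A) = √((221 + 3*78) + 1291) = √((221 + 234) + 1291) = √(455 + 1291) = √1746 = 3*√194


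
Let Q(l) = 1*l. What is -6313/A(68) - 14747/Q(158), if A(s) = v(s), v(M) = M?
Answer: -1000125/5372 ≈ -186.17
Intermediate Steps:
Q(l) = l
A(s) = s
-6313/A(68) - 14747/Q(158) = -6313/68 - 14747/158 = -1000125/5372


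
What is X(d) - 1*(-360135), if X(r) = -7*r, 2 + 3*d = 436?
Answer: 1077367/3 ≈ 3.5912e+5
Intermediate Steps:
d = 434/3 (d = -⅔ + (⅓)*436 = -⅔ + 436/3 = 434/3 ≈ 144.67)
X(d) - 1*(-360135) = -7*434/3 - 1*(-360135) = -3038/3 + 360135 = 1077367/3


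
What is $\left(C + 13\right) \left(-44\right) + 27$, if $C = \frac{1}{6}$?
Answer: $- \frac{1657}{3} \approx -552.33$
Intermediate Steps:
$C = \frac{1}{6} \approx 0.16667$
$\left(C + 13\right) \left(-44\right) + 27 = \left(\frac{1}{6} + 13\right) \left(-44\right) + 27 = \frac{79}{6} \left(-44\right) + 27 = - \frac{1738}{3} + 27 = - \frac{1657}{3}$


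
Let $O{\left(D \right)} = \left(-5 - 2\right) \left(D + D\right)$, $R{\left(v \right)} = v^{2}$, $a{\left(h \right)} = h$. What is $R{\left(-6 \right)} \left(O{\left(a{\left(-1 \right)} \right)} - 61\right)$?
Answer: $-1692$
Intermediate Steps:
$O{\left(D \right)} = - 14 D$ ($O{\left(D \right)} = - 7 \cdot 2 D = - 14 D$)
$R{\left(-6 \right)} \left(O{\left(a{\left(-1 \right)} \right)} - 61\right) = \left(-6\right)^{2} \left(\left(-14\right) \left(-1\right) - 61\right) = 36 \left(14 - 61\right) = 36 \left(-47\right) = -1692$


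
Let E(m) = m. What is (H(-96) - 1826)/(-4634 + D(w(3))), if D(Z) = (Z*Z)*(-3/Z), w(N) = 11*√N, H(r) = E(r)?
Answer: 8906548/21470689 - 63426*√3/21470689 ≈ 0.40971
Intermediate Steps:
H(r) = r
D(Z) = -3*Z (D(Z) = Z²*(-3/Z) = -3*Z)
(H(-96) - 1826)/(-4634 + D(w(3))) = (-96 - 1826)/(-4634 - 33*√3) = -1922/(-4634 - 33*√3)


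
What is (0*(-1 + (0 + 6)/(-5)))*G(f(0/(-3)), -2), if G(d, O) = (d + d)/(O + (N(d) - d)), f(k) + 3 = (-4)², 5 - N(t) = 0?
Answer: 0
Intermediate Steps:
N(t) = 5 (N(t) = 5 - 1*0 = 5 + 0 = 5)
f(k) = 13 (f(k) = -3 + (-4)² = -3 + 16 = 13)
G(d, O) = 2*d/(5 + O - d) (G(d, O) = (d + d)/(O + (5 - d)) = (2*d)/(5 + O - d) = 2*d/(5 + O - d))
(0*(-1 + (0 + 6)/(-5)))*G(f(0/(-3)), -2) = (0*(-1 + (0 + 6)/(-5)))*(2*13/(5 - 2 - 1*13)) = (0*(-1 + 6*(-⅕)))*(2*13/(5 - 2 - 13)) = (0*(-1 - 6/5))*(2*13/(-10)) = (0*(-11/5))*(2*13*(-⅒)) = 0*(-13/5) = 0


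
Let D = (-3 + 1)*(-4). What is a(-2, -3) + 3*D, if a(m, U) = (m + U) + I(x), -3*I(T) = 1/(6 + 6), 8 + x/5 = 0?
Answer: 683/36 ≈ 18.972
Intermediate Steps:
x = -40 (x = -40 + 5*0 = -40 + 0 = -40)
I(T) = -1/36 (I(T) = -1/(3*(6 + 6)) = -⅓/12 = -⅓*1/12 = -1/36)
a(m, U) = -1/36 + U + m (a(m, U) = (m + U) - 1/36 = (U + m) - 1/36 = -1/36 + U + m)
D = 8 (D = -2*(-4) = 8)
a(-2, -3) + 3*D = (-1/36 - 3 - 2) + 3*8 = -181/36 + 24 = 683/36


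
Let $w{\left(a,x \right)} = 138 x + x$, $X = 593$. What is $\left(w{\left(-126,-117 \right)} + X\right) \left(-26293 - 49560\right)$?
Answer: $1188616510$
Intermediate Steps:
$w{\left(a,x \right)} = 139 x$
$\left(w{\left(-126,-117 \right)} + X\right) \left(-26293 - 49560\right) = \left(139 \left(-117\right) + 593\right) \left(-26293 - 49560\right) = \left(-16263 + 593\right) \left(-75853\right) = \left(-15670\right) \left(-75853\right) = 1188616510$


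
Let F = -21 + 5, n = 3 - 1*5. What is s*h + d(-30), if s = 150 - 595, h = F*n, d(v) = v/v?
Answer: -14239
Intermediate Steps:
d(v) = 1
n = -2 (n = 3 - 5 = -2)
F = -16
h = 32 (h = -16*(-2) = 32)
s = -445
s*h + d(-30) = -445*32 + 1 = -14240 + 1 = -14239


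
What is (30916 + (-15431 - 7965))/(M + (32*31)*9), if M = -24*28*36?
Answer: -235/477 ≈ -0.49266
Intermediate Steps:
M = -24192 (M = -672*36 = -24192)
(30916 + (-15431 - 7965))/(M + (32*31)*9) = (30916 + (-15431 - 7965))/(-24192 + (32*31)*9) = (30916 - 23396)/(-24192 + 992*9) = 7520/(-24192 + 8928) = 7520/(-15264) = 7520*(-1/15264) = -235/477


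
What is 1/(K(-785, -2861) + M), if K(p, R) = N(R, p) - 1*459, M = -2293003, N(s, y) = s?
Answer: -1/2296323 ≈ -4.3548e-7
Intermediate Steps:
K(p, R) = -459 + R (K(p, R) = R - 1*459 = R - 459 = -459 + R)
1/(K(-785, -2861) + M) = 1/((-459 - 2861) - 2293003) = 1/(-3320 - 2293003) = 1/(-2296323) = -1/2296323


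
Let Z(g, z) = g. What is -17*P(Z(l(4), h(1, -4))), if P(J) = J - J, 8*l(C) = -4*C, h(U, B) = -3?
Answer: 0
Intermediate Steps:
l(C) = -C/2 (l(C) = (-4*C)/8 = -C/2)
P(J) = 0
-17*P(Z(l(4), h(1, -4))) = -17*0 = 0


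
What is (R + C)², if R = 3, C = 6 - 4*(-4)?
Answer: 625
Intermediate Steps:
C = 22 (C = 6 + 16 = 22)
(R + C)² = (3 + 22)² = 25² = 625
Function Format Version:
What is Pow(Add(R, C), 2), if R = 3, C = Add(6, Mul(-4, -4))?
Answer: 625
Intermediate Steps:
C = 22 (C = Add(6, 16) = 22)
Pow(Add(R, C), 2) = Pow(Add(3, 22), 2) = Pow(25, 2) = 625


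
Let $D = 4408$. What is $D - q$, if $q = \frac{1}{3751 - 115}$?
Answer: $\frac{16027487}{3636} \approx 4408.0$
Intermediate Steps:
$q = \frac{1}{3636} \approx 0.00027503$
$D - q = 4408 - \frac{1}{3636} = \frac{16027487}{3636}$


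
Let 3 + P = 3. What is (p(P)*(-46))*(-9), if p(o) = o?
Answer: 0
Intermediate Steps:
P = 0 (P = -3 + 3 = 0)
(p(P)*(-46))*(-9) = (0*(-46))*(-9) = 0*(-9) = 0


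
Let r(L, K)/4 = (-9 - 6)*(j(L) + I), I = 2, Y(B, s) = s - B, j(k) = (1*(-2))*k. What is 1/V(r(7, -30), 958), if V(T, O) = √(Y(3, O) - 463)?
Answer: √123/246 ≈ 0.045083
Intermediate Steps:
j(k) = -2*k
r(L, K) = -120 + 120*L (r(L, K) = 4*((-9 - 6)*(-2*L + 2)) = 4*(-15*(2 - 2*L)) = 4*(-30 + 30*L) = -120 + 120*L)
V(T, O) = √(-466 + O) (V(T, O) = √((O - 1*3) - 463) = √((O - 3) - 463) = √((-3 + O) - 463) = √(-466 + O))
1/V(r(7, -30), 958) = 1/(√(-466 + 958)) = 1/(√492) = 1/(2*√123) = √123/246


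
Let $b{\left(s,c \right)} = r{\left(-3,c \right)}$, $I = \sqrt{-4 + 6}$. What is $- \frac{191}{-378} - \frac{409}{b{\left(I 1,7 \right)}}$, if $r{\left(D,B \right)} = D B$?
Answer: $\frac{1079}{54} \approx 19.981$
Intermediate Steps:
$I = \sqrt{2} \approx 1.4142$
$r{\left(D,B \right)} = B D$
$b{\left(s,c \right)} = - 3 c$ ($b{\left(s,c \right)} = c \left(-3\right) = - 3 c$)
$- \frac{191}{-378} - \frac{409}{b{\left(I 1,7 \right)}} = - \frac{191}{-378} - \frac{409}{\left(-3\right) 7} = \left(-191\right) \left(- \frac{1}{378}\right) - \frac{409}{-21} = \frac{191}{378} - - \frac{409}{21} = \frac{191}{378} + \frac{409}{21} = \frac{1079}{54}$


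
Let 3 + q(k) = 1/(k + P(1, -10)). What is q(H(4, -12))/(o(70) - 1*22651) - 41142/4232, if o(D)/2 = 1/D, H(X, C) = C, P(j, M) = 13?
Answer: -2038526443/209691368 ≈ -9.7216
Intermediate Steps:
o(D) = 2/D
q(k) = -3 + 1/(13 + k) (q(k) = -3 + 1/(k + 13) = -3 + 1/(13 + k))
q(H(4, -12))/(o(70) - 1*22651) - 41142/4232 = ((-38 - 3*(-12))/(13 - 12))/(2/70 - 1*22651) - 41142/4232 = ((-38 + 36)/1)/(2*(1/70) - 22651) - 41142*1/4232 = (1*(-2))/(1/35 - 22651) - 20571/2116 = -2/(-792784/35) - 20571/2116 = -2*(-35/792784) - 20571/2116 = 35/396392 - 20571/2116 = -2038526443/209691368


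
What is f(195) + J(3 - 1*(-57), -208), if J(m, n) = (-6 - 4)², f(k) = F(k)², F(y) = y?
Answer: 38125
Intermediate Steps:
f(k) = k²
J(m, n) = 100 (J(m, n) = (-10)² = 100)
f(195) + J(3 - 1*(-57), -208) = 195² + 100 = 38025 + 100 = 38125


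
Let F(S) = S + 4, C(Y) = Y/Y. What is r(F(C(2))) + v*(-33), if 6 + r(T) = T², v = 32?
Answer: -1037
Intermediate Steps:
C(Y) = 1
F(S) = 4 + S
r(T) = -6 + T²
r(F(C(2))) + v*(-33) = (-6 + (4 + 1)²) + 32*(-33) = (-6 + 5²) - 1056 = (-6 + 25) - 1056 = 19 - 1056 = -1037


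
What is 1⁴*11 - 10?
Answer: 1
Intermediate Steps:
1⁴*11 - 10 = 1*11 - 10 = 11 - 10 = 1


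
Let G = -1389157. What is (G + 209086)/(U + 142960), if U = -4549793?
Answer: 1180071/4406833 ≈ 0.26778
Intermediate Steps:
(G + 209086)/(U + 142960) = (-1389157 + 209086)/(-4549793 + 142960) = -1180071/(-4406833) = -1180071*(-1/4406833) = 1180071/4406833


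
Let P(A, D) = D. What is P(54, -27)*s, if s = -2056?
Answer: 55512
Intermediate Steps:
P(54, -27)*s = -27*(-2056) = 55512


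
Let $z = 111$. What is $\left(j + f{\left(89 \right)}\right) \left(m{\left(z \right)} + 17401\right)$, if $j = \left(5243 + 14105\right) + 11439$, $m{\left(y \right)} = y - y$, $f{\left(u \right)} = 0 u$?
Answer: $535724587$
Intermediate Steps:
$f{\left(u \right)} = 0$
$m{\left(y \right)} = 0$
$j = 30787$ ($j = 19348 + 11439 = 30787$)
$\left(j + f{\left(89 \right)}\right) \left(m{\left(z \right)} + 17401\right) = \left(30787 + 0\right) \left(0 + 17401\right) = 30787 \cdot 17401 = 535724587$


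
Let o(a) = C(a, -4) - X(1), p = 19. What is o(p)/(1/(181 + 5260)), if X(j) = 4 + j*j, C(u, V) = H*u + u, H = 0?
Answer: 76174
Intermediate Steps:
C(u, V) = u (C(u, V) = 0*u + u = 0 + u = u)
X(j) = 4 + j²
o(a) = -5 + a (o(a) = a - (4 + 1²) = a - (4 + 1) = a - 1*5 = a - 5 = -5 + a)
o(p)/(1/(181 + 5260)) = (-5 + 19)/(1/(181 + 5260)) = 14/(1/5441) = 14*5441 = 76174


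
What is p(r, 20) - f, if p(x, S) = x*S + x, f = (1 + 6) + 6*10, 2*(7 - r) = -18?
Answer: 269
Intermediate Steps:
r = 16 (r = 7 - 1/2*(-18) = 7 + 9 = 16)
f = 67 (f = 7 + 60 = 67)
p(x, S) = x + S*x (p(x, S) = S*x + x = x + S*x)
p(r, 20) - f = 16*(1 + 20) - 1*67 = 16*21 - 67 = 336 - 67 = 269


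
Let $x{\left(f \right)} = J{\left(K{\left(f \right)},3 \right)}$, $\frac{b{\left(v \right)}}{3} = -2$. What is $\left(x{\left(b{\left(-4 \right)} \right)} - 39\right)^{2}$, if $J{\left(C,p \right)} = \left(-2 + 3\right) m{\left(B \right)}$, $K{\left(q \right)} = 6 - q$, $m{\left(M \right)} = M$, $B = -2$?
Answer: $1681$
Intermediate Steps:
$b{\left(v \right)} = -6$ ($b{\left(v \right)} = 3 \left(-2\right) = -6$)
$J{\left(C,p \right)} = -2$ ($J{\left(C,p \right)} = \left(-2 + 3\right) \left(-2\right) = 1 \left(-2\right) = -2$)
$x{\left(f \right)} = -2$
$\left(x{\left(b{\left(-4 \right)} \right)} - 39\right)^{2} = \left(-2 - 39\right)^{2} = \left(-41\right)^{2} = 1681$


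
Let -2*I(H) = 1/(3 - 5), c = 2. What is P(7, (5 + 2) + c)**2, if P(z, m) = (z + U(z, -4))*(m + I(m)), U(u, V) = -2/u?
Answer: 3024121/784 ≈ 3857.3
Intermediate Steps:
I(H) = 1/4 (I(H) = -1/(2*(3 - 5)) = -1/2/(-2) = -1/2*(-1/2) = 1/4)
P(z, m) = (1/4 + m)*(z - 2/z) (P(z, m) = (z - 2/z)*(m + 1/4) = (z - 2/z)*(1/4 + m) = (1/4 + m)*(z - 2/z))
P(7, (5 + 2) + c)**2 = ((1/4)*(-2 - 8*((5 + 2) + 2) + 7**2*(1 + 4*((5 + 2) + 2)))/7)**2 = ((1/4)*(1/7)*(-2 - 8*(7 + 2) + 49*(1 + 4*(7 + 2))))**2 = ((1/4)*(1/7)*(-2 - 8*9 + 49*(1 + 4*9)))**2 = ((1/4)*(1/7)*(-2 - 72 + 49*(1 + 36)))**2 = ((1/4)*(1/7)*(-2 - 72 + 49*37))**2 = ((1/4)*(1/7)*(-2 - 72 + 1813))**2 = ((1/4)*(1/7)*1739)**2 = (1739/28)**2 = 3024121/784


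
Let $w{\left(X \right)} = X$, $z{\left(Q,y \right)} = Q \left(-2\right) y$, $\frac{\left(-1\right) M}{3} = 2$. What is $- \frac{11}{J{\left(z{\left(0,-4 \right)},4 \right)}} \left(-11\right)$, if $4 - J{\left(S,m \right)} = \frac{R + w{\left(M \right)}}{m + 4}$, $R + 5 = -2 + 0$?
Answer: $\frac{968}{45} \approx 21.511$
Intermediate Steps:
$M = -6$ ($M = \left(-3\right) 2 = -6$)
$z{\left(Q,y \right)} = - 2 Q y$
$R = -7$ ($R = -5 + \left(-2 + 0\right) = -5 - 2 = -7$)
$J{\left(S,m \right)} = 4 + \frac{13}{4 + m}$ ($J{\left(S,m \right)} = 4 - \frac{-7 - 6}{m + 4} = 4 - - \frac{13}{4 + m} = 4 + \frac{13}{4 + m}$)
$- \frac{11}{J{\left(z{\left(0,-4 \right)},4 \right)}} \left(-11\right) = - \frac{11}{\frac{1}{4 + 4} \left(29 + 4 \cdot 4\right)} \left(-11\right) = - \frac{11}{\frac{1}{8} \left(29 + 16\right)} \left(-11\right) = - \frac{11}{\frac{1}{8} \cdot 45} \left(-11\right) = - \frac{11}{\frac{45}{8}} \left(-11\right) = \left(-11\right) \frac{8}{45} \left(-11\right) = \left(- \frac{88}{45}\right) \left(-11\right) = \frac{968}{45}$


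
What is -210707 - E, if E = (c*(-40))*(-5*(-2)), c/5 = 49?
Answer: -112707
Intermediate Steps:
c = 245 (c = 5*49 = 245)
E = -98000 (E = (245*(-40))*(-5*(-2)) = -9800*10 = -98000)
-210707 - E = -210707 - 1*(-98000) = -210707 + 98000 = -112707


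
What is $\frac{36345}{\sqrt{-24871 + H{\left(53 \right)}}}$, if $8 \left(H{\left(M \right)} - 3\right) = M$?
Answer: $- \frac{24230 i \sqrt{902}}{3157} \approx - 230.51 i$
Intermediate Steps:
$H{\left(M \right)} = 3 + \frac{M}{8}$
$\frac{36345}{\sqrt{-24871 + H{\left(53 \right)}}} = \frac{36345}{\sqrt{-24871 + \left(3 + \frac{1}{8} \cdot 53\right)}} = \frac{36345}{\sqrt{-24871 + \left(3 + \frac{53}{8}\right)}} = \frac{36345}{\sqrt{-24871 + \frac{77}{8}}} = \frac{36345}{\sqrt{- \frac{198891}{8}}} = \frac{36345}{\frac{21}{4} i \sqrt{902}} = 36345 \left(- \frac{2 i \sqrt{902}}{9471}\right) = - \frac{24230 i \sqrt{902}}{3157}$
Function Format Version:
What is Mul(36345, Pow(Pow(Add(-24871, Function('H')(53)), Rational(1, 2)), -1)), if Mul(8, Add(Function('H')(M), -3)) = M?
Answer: Mul(Rational(-24230, 3157), I, Pow(902, Rational(1, 2))) ≈ Mul(-230.51, I)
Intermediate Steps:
Function('H')(M) = Add(3, Mul(Rational(1, 8), M))
Mul(36345, Pow(Pow(Add(-24871, Function('H')(53)), Rational(1, 2)), -1)) = Mul(36345, Pow(Pow(Add(-24871, Add(3, Mul(Rational(1, 8), 53))), Rational(1, 2)), -1)) = Mul(36345, Pow(Pow(Add(-24871, Add(3, Rational(53, 8))), Rational(1, 2)), -1)) = Mul(36345, Pow(Pow(Add(-24871, Rational(77, 8)), Rational(1, 2)), -1)) = Mul(36345, Pow(Pow(Rational(-198891, 8), Rational(1, 2)), -1)) = Mul(36345, Pow(Mul(Rational(21, 4), I, Pow(902, Rational(1, 2))), -1)) = Mul(36345, Mul(Rational(-2, 9471), I, Pow(902, Rational(1, 2)))) = Mul(Rational(-24230, 3157), I, Pow(902, Rational(1, 2)))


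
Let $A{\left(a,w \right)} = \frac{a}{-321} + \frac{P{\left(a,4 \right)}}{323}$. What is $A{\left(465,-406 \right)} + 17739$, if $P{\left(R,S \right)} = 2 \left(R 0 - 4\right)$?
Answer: $\frac{613026658}{34561} \approx 17738.0$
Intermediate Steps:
$P{\left(R,S \right)} = -8$ ($P{\left(R,S \right)} = 2 \left(0 - 4\right) = 2 \left(-4\right) = -8$)
$A{\left(a,w \right)} = - \frac{8}{323} - \frac{a}{321}$ ($A{\left(a,w \right)} = \frac{a}{-321} - \frac{8}{323} = a \left(- \frac{1}{321}\right) - \frac{8}{323} = - \frac{a}{321} - \frac{8}{323} = - \frac{8}{323} - \frac{a}{321}$)
$A{\left(465,-406 \right)} + 17739 = \left(- \frac{8}{323} - \frac{155}{107}\right) + 17739 = - \frac{50921}{34561} + 17739 = \frac{613026658}{34561}$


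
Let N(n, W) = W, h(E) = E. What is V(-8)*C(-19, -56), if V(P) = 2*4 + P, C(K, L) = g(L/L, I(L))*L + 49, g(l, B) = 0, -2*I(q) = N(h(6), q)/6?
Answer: 0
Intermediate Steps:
I(q) = -q/12 (I(q) = -q/(2*6) = -q/12)
C(K, L) = 49 (C(K, L) = 0*L + 49 = 0 + 49 = 49)
V(P) = 8 + P
V(-8)*C(-19, -56) = (8 - 8)*49 = 0*49 = 0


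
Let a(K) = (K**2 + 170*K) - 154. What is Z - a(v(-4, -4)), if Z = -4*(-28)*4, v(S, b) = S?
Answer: 1266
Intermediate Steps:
Z = 448 (Z = 112*4 = 448)
a(K) = -154 + K**2 + 170*K
Z - a(v(-4, -4)) = 448 - (-154 + (-4)**2 + 170*(-4)) = 448 - (-154 + 16 - 680) = 448 - 1*(-818) = 448 + 818 = 1266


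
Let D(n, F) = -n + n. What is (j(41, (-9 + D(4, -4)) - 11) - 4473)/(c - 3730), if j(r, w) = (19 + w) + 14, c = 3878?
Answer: -1115/37 ≈ -30.135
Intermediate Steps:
D(n, F) = 0
j(r, w) = 33 + w
(j(41, (-9 + D(4, -4)) - 11) - 4473)/(c - 3730) = ((33 + ((-9 + 0) - 11)) - 4473)/(3878 - 3730) = ((33 + (-9 - 11)) - 4473)/148 = ((33 - 20) - 4473)*(1/148) = (13 - 4473)*(1/148) = -4460*1/148 = -1115/37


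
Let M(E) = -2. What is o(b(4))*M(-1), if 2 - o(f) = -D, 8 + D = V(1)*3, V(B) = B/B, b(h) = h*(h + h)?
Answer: 6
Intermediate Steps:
b(h) = 2*h² (b(h) = h*(2*h) = 2*h²)
V(B) = 1
D = -5 (D = -8 + 1*3 = -8 + 3 = -5)
o(f) = -3 (o(f) = 2 - (-1)*(-5) = 2 - 1*5 = 2 - 5 = -3)
o(b(4))*M(-1) = -3*(-2) = 6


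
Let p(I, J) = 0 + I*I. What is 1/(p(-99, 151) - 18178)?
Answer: -1/8377 ≈ -0.00011937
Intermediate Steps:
p(I, J) = I**2 (p(I, J) = 0 + I**2 = I**2)
1/(p(-99, 151) - 18178) = 1/((-99)**2 - 18178) = 1/(9801 - 18178) = 1/(-8377) = -1/8377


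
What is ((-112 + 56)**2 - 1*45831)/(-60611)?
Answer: 42695/60611 ≈ 0.70441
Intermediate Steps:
((-112 + 56)**2 - 1*45831)/(-60611) = ((-56)**2 - 45831)*(-1/60611) = (3136 - 45831)*(-1/60611) = -42695*(-1/60611) = 42695/60611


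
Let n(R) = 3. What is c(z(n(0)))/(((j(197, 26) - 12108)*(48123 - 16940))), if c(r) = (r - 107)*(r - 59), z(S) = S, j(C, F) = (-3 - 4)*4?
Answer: -728/47304611 ≈ -1.5390e-5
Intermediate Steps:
j(C, F) = -28 (j(C, F) = -7*4 = -28)
c(r) = (-107 + r)*(-59 + r)
c(z(n(0)))/(((j(197, 26) - 12108)*(48123 - 16940))) = (6313 + 3**2 - 166*3)/(((-28 - 12108)*(48123 - 16940))) = (6313 + 9 - 498)/((-12136*31183)) = 5824/(-378436888) = 5824*(-1/378436888) = -728/47304611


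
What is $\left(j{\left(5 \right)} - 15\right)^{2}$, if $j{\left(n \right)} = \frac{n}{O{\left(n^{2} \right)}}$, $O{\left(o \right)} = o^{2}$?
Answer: $\frac{3511876}{15625} \approx 224.76$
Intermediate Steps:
$j{\left(n \right)} = \frac{1}{n^{3}}$ ($j{\left(n \right)} = \frac{n}{\left(n^{2}\right)^{2}} = \frac{n}{n^{4}} = \frac{1}{n^{3}}$)
$\left(j{\left(5 \right)} - 15\right)^{2} = \left(\frac{1}{125} - 15\right)^{2} = \left(- \frac{1874}{125}\right)^{2} = \frac{3511876}{15625}$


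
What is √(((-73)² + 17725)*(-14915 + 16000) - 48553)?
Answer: 3*√2773893 ≈ 4996.5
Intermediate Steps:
√(((-73)² + 17725)*(-14915 + 16000) - 48553) = √((5329 + 17725)*1085 - 48553) = √(23054*1085 - 48553) = √(25013590 - 48553) = √24965037 = 3*√2773893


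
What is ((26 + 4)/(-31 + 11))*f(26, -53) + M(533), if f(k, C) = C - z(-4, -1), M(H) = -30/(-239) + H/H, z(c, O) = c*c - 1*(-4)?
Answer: 52879/478 ≈ 110.63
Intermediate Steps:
z(c, O) = 4 + c² (z(c, O) = c² + 4 = 4 + c²)
M(H) = 269/239 (M(H) = -30*(-1/239) + 1 = 30/239 + 1 = 269/239)
f(k, C) = -20 + C (f(k, C) = C - (4 + (-4)²) = C - (4 + 16) = C - 1*20 = C - 20 = -20 + C)
((26 + 4)/(-31 + 11))*f(26, -53) + M(533) = ((26 + 4)/(-31 + 11))*(-20 - 53) + 269/239 = (30/(-20))*(-73) + 269/239 = (30*(-1/20))*(-73) + 269/239 = -3/2*(-73) + 269/239 = 219/2 + 269/239 = 52879/478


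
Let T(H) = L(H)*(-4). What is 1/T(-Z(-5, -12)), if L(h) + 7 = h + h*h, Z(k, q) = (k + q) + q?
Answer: -1/3452 ≈ -0.00028969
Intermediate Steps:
Z(k, q) = k + 2*q
L(h) = -7 + h + h**2 (L(h) = -7 + (h + h*h) = -7 + (h + h**2) = -7 + h + h**2)
T(H) = 28 - 4*H - 4*H**2 (T(H) = (-7 + H + H**2)*(-4) = 28 - 4*H - 4*H**2)
1/T(-Z(-5, -12)) = 1/(28 - (-4)*(-5 + 2*(-12)) - 4*(-5 + 2*(-12))**2) = 1/(28 - (-4)*(-5 - 24) - 4*(-5 - 24)**2) = 1/(28 - (-4)*(-29) - 4*(-1*(-29))**2) = 1/(28 - 4*29 - 4*29**2) = 1/(28 - 116 - 4*841) = 1/(28 - 116 - 3364) = 1/(-3452) = -1/3452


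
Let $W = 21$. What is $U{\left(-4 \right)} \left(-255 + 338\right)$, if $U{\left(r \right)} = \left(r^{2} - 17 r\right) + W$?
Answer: $8715$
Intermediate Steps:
$U{\left(r \right)} = 21 + r^{2} - 17 r$ ($U{\left(r \right)} = \left(r^{2} - 17 r\right) + 21 = 21 + r^{2} - 17 r$)
$U{\left(-4 \right)} \left(-255 + 338\right) = \left(21 + \left(-4\right)^{2} - -68\right) \left(-255 + 338\right) = \left(21 + 16 + 68\right) 83 = 105 \cdot 83 = 8715$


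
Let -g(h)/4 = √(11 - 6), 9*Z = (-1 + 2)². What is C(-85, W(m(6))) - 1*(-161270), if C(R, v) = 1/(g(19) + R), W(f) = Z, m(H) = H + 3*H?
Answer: 230454813/1429 + 4*√5/7145 ≈ 1.6127e+5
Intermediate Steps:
m(H) = 4*H
Z = ⅑ (Z = (-1 + 2)²/9 = (⅑)*1² = (⅑)*1 = ⅑ ≈ 0.11111)
W(f) = ⅑
g(h) = -4*√5 (g(h) = -4*√(11 - 6) = -4*√5)
C(R, v) = 1/(R - 4*√5) (C(R, v) = 1/(-4*√5 + R) = 1/(R - 4*√5))
C(-85, W(m(6))) - 1*(-161270) = 1/(-85 - 4*√5) - 1*(-161270) = 1/(-85 - 4*√5) + 161270 = 161270 + 1/(-85 - 4*√5)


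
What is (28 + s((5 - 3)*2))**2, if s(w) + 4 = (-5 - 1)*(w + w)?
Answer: 576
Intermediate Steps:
s(w) = -4 - 12*w (s(w) = -4 + (-5 - 1)*(w + w) = -4 - 12*w)
(28 + s((5 - 3)*2))**2 = (28 + (-4 - 12*(5 - 3)*2))**2 = (28 + (-4 - 24*2))**2 = (28 + (-4 - 12*4))**2 = (28 + (-4 - 48))**2 = (28 - 52)**2 = (-24)**2 = 576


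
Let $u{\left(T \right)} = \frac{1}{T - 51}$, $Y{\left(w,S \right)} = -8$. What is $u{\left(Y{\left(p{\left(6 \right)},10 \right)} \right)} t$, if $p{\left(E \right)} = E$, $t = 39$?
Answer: $- \frac{39}{59} \approx -0.66102$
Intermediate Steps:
$u{\left(T \right)} = \frac{1}{-51 + T}$
$u{\left(Y{\left(p{\left(6 \right)},10 \right)} \right)} t = \frac{1}{-51 - 8} \cdot 39 = \frac{1}{-59} \cdot 39 = \left(- \frac{1}{59}\right) 39 = - \frac{39}{59}$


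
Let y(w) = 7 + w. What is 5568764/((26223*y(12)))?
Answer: 5568764/498237 ≈ 11.177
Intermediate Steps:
5568764/((26223*y(12))) = 5568764/((26223*(7 + 12))) = 5568764/((26223*19)) = 5568764/498237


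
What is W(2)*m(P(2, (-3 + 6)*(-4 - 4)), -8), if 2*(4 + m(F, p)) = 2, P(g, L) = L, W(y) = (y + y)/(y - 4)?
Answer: 6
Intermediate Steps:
W(y) = 2*y/(-4 + y) (W(y) = (2*y)/(-4 + y) = 2*y/(-4 + y))
m(F, p) = -3 (m(F, p) = -4 + (½)*2 = -4 + 1 = -3)
W(2)*m(P(2, (-3 + 6)*(-4 - 4)), -8) = (2*2/(-4 + 2))*(-3) = (2*2/(-2))*(-3) = (2*2*(-½))*(-3) = -2*(-3) = 6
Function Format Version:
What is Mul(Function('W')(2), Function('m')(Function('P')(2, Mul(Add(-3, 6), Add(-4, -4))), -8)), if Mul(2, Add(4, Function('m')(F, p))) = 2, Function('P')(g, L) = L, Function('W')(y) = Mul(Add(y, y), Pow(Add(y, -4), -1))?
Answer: 6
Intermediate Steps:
Function('W')(y) = Mul(2, y, Pow(Add(-4, y), -1)) (Function('W')(y) = Mul(Mul(2, y), Pow(Add(-4, y), -1)) = Mul(2, y, Pow(Add(-4, y), -1)))
Function('m')(F, p) = -3 (Function('m')(F, p) = Add(-4, Mul(Rational(1, 2), 2)) = Add(-4, 1) = -3)
Mul(Function('W')(2), Function('m')(Function('P')(2, Mul(Add(-3, 6), Add(-4, -4))), -8)) = Mul(Mul(2, 2, Pow(Add(-4, 2), -1)), -3) = Mul(Mul(2, 2, Pow(-2, -1)), -3) = Mul(Mul(2, 2, Rational(-1, 2)), -3) = Mul(-2, -3) = 6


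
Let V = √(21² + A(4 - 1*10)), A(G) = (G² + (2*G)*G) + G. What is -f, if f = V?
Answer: -√543 ≈ -23.302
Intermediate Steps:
A(G) = G + 3*G² (A(G) = (G² + 2*G²) + G = 3*G² + G = G + 3*G²)
V = √543 (V = √(21² + (4 - 1*10)*(1 + 3*(4 - 1*10))) = √(441 + (4 - 10)*(1 + 3*(4 - 10))) = √(441 - 6*(1 + 3*(-6))) = √(441 - 6*(1 - 18)) = √(441 - 6*(-17)) = √(441 + 102) = √543 ≈ 23.302)
f = √543 ≈ 23.302
-f = -√543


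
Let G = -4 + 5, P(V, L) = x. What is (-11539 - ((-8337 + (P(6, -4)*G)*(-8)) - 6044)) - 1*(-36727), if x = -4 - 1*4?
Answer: 39505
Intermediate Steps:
x = -8 (x = -4 - 4 = -8)
P(V, L) = -8
G = 1
(-11539 - ((-8337 + (P(6, -4)*G)*(-8)) - 6044)) - 1*(-36727) = (-11539 - ((-8337 - 8*1*(-8)) - 6044)) - 1*(-36727) = (-11539 - ((-8337 - 8*(-8)) - 6044)) + 36727 = (-11539 - ((-8337 + 64) - 6044)) + 36727 = (-11539 - (-8273 - 6044)) + 36727 = (-11539 - 1*(-14317)) + 36727 = (-11539 + 14317) + 36727 = 2778 + 36727 = 39505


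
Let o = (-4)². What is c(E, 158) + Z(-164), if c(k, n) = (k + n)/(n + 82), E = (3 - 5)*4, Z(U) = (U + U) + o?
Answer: -2491/8 ≈ -311.38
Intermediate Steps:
o = 16
Z(U) = 16 + 2*U (Z(U) = (U + U) + 16 = 2*U + 16 = 16 + 2*U)
E = -8 (E = -2*4 = -8)
c(k, n) = (k + n)/(82 + n)
c(E, 158) + Z(-164) = (-8 + 158)/(82 + 158) + (16 + 2*(-164)) = 150/240 + (16 - 328) = (1/240)*150 - 312 = 5/8 - 312 = -2491/8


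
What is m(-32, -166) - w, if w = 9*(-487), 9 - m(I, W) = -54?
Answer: 4446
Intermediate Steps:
m(I, W) = 63 (m(I, W) = 9 - 1*(-54) = 9 + 54 = 63)
w = -4383
m(-32, -166) - w = 63 - 1*(-4383) = 63 + 4383 = 4446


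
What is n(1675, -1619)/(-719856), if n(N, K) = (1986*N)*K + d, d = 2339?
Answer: 5385682111/719856 ≈ 7481.6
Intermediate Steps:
n(N, K) = 2339 + 1986*K*N (n(N, K) = (1986*N)*K + 2339 = 1986*K*N + 2339 = 2339 + 1986*K*N)
n(1675, -1619)/(-719856) = (2339 + 1986*(-1619)*1675)/(-719856) = (2339 - 5385684450)*(-1/719856) = -5385682111*(-1/719856) = 5385682111/719856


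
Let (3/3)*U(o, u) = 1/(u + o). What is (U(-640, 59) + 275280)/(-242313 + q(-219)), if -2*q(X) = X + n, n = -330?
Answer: -29079578/25568067 ≈ -1.1373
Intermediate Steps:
q(X) = 165 - X/2 (q(X) = -(X - 330)/2 = -(-330 + X)/2 = 165 - X/2)
U(o, u) = 1/(o + u) (U(o, u) = 1/(u + o) = 1/(o + u))
(U(-640, 59) + 275280)/(-242313 + q(-219)) = (1/(-640 + 59) + 275280)/(-242313 + (165 - ½*(-219))) = (1/(-581) + 275280)/(-242313 + (165 + 219/2)) = (-1/581 + 275280)/(-242313 + 549/2) = 159937679/(581*(-484077/2)) = (159937679/581)*(-2/484077) = -29079578/25568067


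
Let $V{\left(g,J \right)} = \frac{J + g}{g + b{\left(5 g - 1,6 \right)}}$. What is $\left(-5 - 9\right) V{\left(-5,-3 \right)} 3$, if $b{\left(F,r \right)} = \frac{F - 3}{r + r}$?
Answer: $- \frac{4032}{89} \approx -45.303$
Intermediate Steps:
$b{\left(F,r \right)} = \frac{-3 + F}{2 r}$
$V{\left(g,J \right)} = \frac{J + g}{- \frac{1}{3} + \frac{17 g}{12}}$ ($V{\left(g,J \right)} = \frac{J + g}{g + \frac{-3 + \left(5 g - 1\right)}{2 \cdot 6}} = \frac{J + g}{g + \frac{1}{2} \cdot \frac{1}{6} \left(-3 + \left(-1 + 5 g\right)\right)} = \frac{J + g}{g + \frac{1}{2} \cdot \frac{1}{6} \left(-4 + 5 g\right)} = \frac{J + g}{g + \left(- \frac{1}{3} + \frac{5 g}{12}\right)} = \frac{J + g}{- \frac{1}{3} + \frac{17 g}{12}}$)
$\left(-5 - 9\right) V{\left(-5,-3 \right)} 3 = \left(-5 - 9\right) \frac{12 \left(-3 - 5\right)}{-4 + 17 \left(-5\right)} 3 = - 14 \cdot 12 \frac{1}{-4 - 85} \left(-8\right) 3 = - 14 \cdot 12 \frac{1}{-89} \left(-8\right) 3 = - 14 \cdot 12 \left(- \frac{1}{89}\right) \left(-8\right) 3 = - 14 \cdot \frac{96}{89} \cdot 3 = \left(-14\right) \frac{288}{89} = - \frac{4032}{89}$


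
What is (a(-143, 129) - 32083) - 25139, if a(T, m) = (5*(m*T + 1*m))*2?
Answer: -240402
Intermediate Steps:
a(T, m) = 10*m + 10*T*m (a(T, m) = (5*(T*m + m))*2 = (5*(m + T*m))*2 = (5*m + 5*T*m)*2 = 10*m + 10*T*m)
(a(-143, 129) - 32083) - 25139 = (10*129*(1 - 143) - 32083) - 25139 = (10*129*(-142) - 32083) - 25139 = (-183180 - 32083) - 25139 = -215263 - 25139 = -240402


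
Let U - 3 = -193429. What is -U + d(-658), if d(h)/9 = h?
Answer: 187504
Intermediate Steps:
U = -193426 (U = 3 - 193429 = -193426)
d(h) = 9*h
-U + d(-658) = -1*(-193426) + 9*(-658) = 193426 - 5922 = 187504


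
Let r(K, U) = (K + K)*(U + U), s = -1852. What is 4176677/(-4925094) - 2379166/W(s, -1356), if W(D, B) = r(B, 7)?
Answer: 963253009939/15582997416 ≈ 61.814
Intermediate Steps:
r(K, U) = 4*K*U (r(K, U) = (2*K)*(2*U) = 4*K*U)
W(D, B) = 28*B (W(D, B) = 4*B*7 = 28*B)
4176677/(-4925094) - 2379166/W(s, -1356) = 4176677/(-4925094) - 2379166/(28*(-1356)) = 4176677*(-1/4925094) - 2379166/(-37968) = -4176677/4925094 - 2379166*(-1/37968) = -4176677/4925094 + 1189583/18984 = 963253009939/15582997416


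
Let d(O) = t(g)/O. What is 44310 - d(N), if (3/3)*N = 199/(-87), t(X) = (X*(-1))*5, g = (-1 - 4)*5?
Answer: 8828565/199 ≈ 44365.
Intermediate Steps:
g = -25 (g = -5*5 = -25)
t(X) = -5*X (t(X) = -X*5 = -5*X)
N = -199/87 (N = 199/(-87) = 199*(-1/87) = -199/87 ≈ -2.2874)
d(O) = 125/O (d(O) = (-5*(-25))/O = 125/O)
44310 - d(N) = 44310 - 125/(-199/87) = 44310 - 125*(-87)/199 = 44310 - 1*(-10875/199) = 44310 + 10875/199 = 8828565/199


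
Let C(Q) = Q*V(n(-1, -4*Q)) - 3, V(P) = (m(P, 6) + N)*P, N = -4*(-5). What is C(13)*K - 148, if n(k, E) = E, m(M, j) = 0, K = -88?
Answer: 1189876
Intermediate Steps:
N = 20
V(P) = 20*P (V(P) = (0 + 20)*P = 20*P)
C(Q) = -3 - 80*Q**2 (C(Q) = Q*(20*(-4*Q)) - 3 = Q*(-80*Q) - 3 = -80*Q**2 - 3 = -3 - 80*Q**2)
C(13)*K - 148 = (-3 - 80*13**2)*(-88) - 148 = (-3 - 80*169)*(-88) - 148 = (-3 - 13520)*(-88) - 148 = -13523*(-88) - 148 = 1190024 - 148 = 1189876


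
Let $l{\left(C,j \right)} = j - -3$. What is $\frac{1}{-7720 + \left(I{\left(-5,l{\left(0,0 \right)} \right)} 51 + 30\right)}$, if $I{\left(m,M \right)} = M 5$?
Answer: $- \frac{1}{6925} \approx -0.0001444$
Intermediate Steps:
$l{\left(C,j \right)} = 3 + j$ ($l{\left(C,j \right)} = j + 3 = 3 + j$)
$I{\left(m,M \right)} = 5 M$
$\frac{1}{-7720 + \left(I{\left(-5,l{\left(0,0 \right)} \right)} 51 + 30\right)} = \frac{1}{-7720 + \left(5 \left(3 + 0\right) 51 + 30\right)} = \frac{1}{-7720 + \left(5 \cdot 3 \cdot 51 + 30\right)} = \frac{1}{-7720 + \left(15 \cdot 51 + 30\right)} = \frac{1}{-7720 + \left(765 + 30\right)} = \frac{1}{-7720 + 795} = \frac{1}{-6925} = - \frac{1}{6925}$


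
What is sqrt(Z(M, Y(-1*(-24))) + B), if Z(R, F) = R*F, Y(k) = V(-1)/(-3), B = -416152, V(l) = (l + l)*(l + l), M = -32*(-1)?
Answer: 2*I*sqrt(936438)/3 ≈ 645.13*I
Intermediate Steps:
M = 32
V(l) = 4*l**2 (V(l) = (2*l)*(2*l) = 4*l**2)
Y(k) = -4/3 (Y(k) = (4*(-1)**2)/(-3) = (4*1)*(-1/3) = 4*(-1/3) = -4/3)
Z(R, F) = F*R
sqrt(Z(M, Y(-1*(-24))) + B) = sqrt(-4/3*32 - 416152) = sqrt(-128/3 - 416152) = sqrt(-1248584/3) = 2*I*sqrt(936438)/3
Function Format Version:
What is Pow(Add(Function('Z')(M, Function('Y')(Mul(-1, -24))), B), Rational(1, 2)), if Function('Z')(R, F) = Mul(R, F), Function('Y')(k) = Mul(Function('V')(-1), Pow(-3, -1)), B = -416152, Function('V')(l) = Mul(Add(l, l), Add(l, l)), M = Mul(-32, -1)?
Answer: Mul(Rational(2, 3), I, Pow(936438, Rational(1, 2))) ≈ Mul(645.13, I)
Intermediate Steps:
M = 32
Function('V')(l) = Mul(4, Pow(l, 2)) (Function('V')(l) = Mul(Mul(2, l), Mul(2, l)) = Mul(4, Pow(l, 2)))
Function('Y')(k) = Rational(-4, 3) (Function('Y')(k) = Mul(Mul(4, Pow(-1, 2)), Pow(-3, -1)) = Mul(Mul(4, 1), Rational(-1, 3)) = Mul(4, Rational(-1, 3)) = Rational(-4, 3))
Function('Z')(R, F) = Mul(F, R)
Pow(Add(Function('Z')(M, Function('Y')(Mul(-1, -24))), B), Rational(1, 2)) = Pow(Add(Mul(Rational(-4, 3), 32), -416152), Rational(1, 2)) = Pow(Add(Rational(-128, 3), -416152), Rational(1, 2)) = Pow(Rational(-1248584, 3), Rational(1, 2)) = Mul(Rational(2, 3), I, Pow(936438, Rational(1, 2)))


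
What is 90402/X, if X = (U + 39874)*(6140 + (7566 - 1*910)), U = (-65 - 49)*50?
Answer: 45201/218645252 ≈ 0.00020673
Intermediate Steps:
U = -5700 (U = -114*50 = -5700)
X = 437290504 (X = (-5700 + 39874)*(6140 + (7566 - 1*910)) = 34174*(6140 + (7566 - 910)) = 34174*(6140 + 6656) = 34174*12796 = 437290504)
90402/X = 90402/437290504 = 90402*(1/437290504) = 45201/218645252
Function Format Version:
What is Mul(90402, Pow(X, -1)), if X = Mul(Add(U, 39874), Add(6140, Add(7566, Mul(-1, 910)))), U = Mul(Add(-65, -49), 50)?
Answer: Rational(45201, 218645252) ≈ 0.00020673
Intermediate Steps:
U = -5700 (U = Mul(-114, 50) = -5700)
X = 437290504 (X = Mul(Add(-5700, 39874), Add(6140, Add(7566, Mul(-1, 910)))) = Mul(34174, Add(6140, Add(7566, -910))) = Mul(34174, Add(6140, 6656)) = Mul(34174, 12796) = 437290504)
Mul(90402, Pow(X, -1)) = Mul(90402, Pow(437290504, -1)) = Mul(90402, Rational(1, 437290504)) = Rational(45201, 218645252)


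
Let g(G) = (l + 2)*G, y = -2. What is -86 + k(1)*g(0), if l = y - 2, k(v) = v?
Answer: -86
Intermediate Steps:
l = -4 (l = -2 - 2 = -4)
g(G) = -2*G (g(G) = (-4 + 2)*G = -2*G)
-86 + k(1)*g(0) = -86 + 1*(-2*0) = -86 + 1*0 = -86 + 0 = -86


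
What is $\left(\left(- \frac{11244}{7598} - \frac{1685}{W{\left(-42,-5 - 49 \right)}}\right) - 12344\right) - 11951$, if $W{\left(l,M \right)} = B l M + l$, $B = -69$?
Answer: $- \frac{14448446053303}{594672666} \approx -24296.0$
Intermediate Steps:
$W{\left(l,M \right)} = l - 69 M l$ ($W{\left(l,M \right)} = - 69 l M + l = - 69 M l + l = l - 69 M l$)
$\left(\left(- \frac{11244}{7598} - \frac{1685}{W{\left(-42,-5 - 49 \right)}}\right) - 12344\right) - 11951 = \left(\left(- \frac{11244}{7598} - \frac{1685}{\left(-42\right) \left(1 - 69 \left(-5 - 49\right)\right)}\right) - 12344\right) - 11951 = \left(\left(\left(-11244\right) \frac{1}{7598} - \frac{1685}{\left(-42\right) \left(1 - -3726\right)}\right) - 12344\right) - 11951 = \left(\left(- \frac{5622}{3799} - \frac{1685}{\left(-42\right) \left(1 + 3726\right)}\right) - 12344\right) - 11951 = \left(\left(- \frac{5622}{3799} - \frac{1685}{\left(-42\right) 3727}\right) - 12344\right) - 11951 = \left(\left(- \frac{5622}{3799} - \frac{1685}{-156534}\right) - 12344\right) - 11951 = \left(\left(- \frac{5622}{3799} - - \frac{1685}{156534}\right) - 12344\right) - 11951 = \left(\left(- \frac{5622}{3799} + \frac{1685}{156534}\right) - 12344\right) - 11951 = \left(- \frac{873632833}{594672666} - 12344\right) - 11951 = - \frac{7341513021937}{594672666} - 11951 = - \frac{14448446053303}{594672666}$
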